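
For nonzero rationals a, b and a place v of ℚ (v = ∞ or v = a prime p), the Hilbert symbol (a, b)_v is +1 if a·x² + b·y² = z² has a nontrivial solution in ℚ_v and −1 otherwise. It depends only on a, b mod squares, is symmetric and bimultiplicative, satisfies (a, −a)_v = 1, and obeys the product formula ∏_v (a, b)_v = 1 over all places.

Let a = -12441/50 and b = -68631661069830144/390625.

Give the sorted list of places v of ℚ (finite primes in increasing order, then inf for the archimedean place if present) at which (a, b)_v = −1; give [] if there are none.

[2, 11, 29, inf]

Mod squares: a ≡ -24882, b ≡ -66. Check v ∈ {∞, 2, 3, 5, 11, 13, 29}.
v=∞: -24882 < 0 and -66 < 0  ⇒  (a,b)_∞ = -1.
v=2: v_2(a)=-1, v_2(b)=11; units ≡ 7, 7 (mod 8); ε·ε+αω+βω = 1·1+-1·0+11·0 ≡ 1  ⇒  (a,b)_2 = -1.
v=29: a=29^1·(≡21), b=29^2·(≡27) mod 29; (21|29)=-1, (27|29)=-1; (−1)^{1·2·14}·(-1)^2·(-1)^1 = -1.
v=11: a=11^1·(≡4), b=11^3·(≡3) mod 11; (4|11)=+1, (3|11)=+1; (−1)^{1·3·5}·(+1)^3·(+1)^1 = -1.
v=13: a=13^1·(≡4), b=13^2·(≡12) mod 13; (4|13)=+1, (12|13)=+1; (−1)^{1·2·6}·(+1)^2·(+1)^1 = +1.
v=5: a=5^-2·(≡2), b=5^-8·(≡1) mod 5; (2|5)=-1, (1|5)=+1; (−1)^{-2·-8·2}·(-1)^-8·(+1)^-2 = +1.
v=3: a=3^1·(≡1), b=3^11·(≡2) mod 3; (1|3)=+1, (2|3)=-1; (−1)^{1·11·1}·(+1)^11·(-1)^1 = +1.
Ram(-24882, -66) = {2, 11, 29, ∞}; no ℚ_2-point on the conic.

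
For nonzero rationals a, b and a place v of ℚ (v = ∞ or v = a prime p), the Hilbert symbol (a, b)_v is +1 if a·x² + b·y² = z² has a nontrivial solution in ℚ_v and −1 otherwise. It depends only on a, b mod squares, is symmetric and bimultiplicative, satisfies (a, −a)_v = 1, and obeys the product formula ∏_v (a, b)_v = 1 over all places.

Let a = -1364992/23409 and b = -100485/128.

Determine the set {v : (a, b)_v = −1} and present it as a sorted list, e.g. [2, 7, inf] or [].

[5, 31, 43, inf]

(a, b) ≡ (-1333, -22330) mod (ℚ^×)²; places V = {2, 3, 5, 7, 11, 17, 29, 31, 43, ∞}.
(a,b)_∞: sgn(-1333)=−, sgn(-22330)=−, so -1.
(a,b)_3: α=-4, u≡2; β=2, v≡2 (mod 3); (2|3)=-1, (2|3)=-1; sign (−1)^0·-1^2·-1^-4 = +1.
(a,b)_31: α=1, u≡28; β=0, v≡12 (mod 31); (28|31)=+1, (12|31)=-1; sign (−1)^0·+1^0·-1^1 = -1.
(a,b)_11: α=0, u≡9; β=1, v≡4 (mod 11); (9|11)=+1, (4|11)=+1; sign (−1)^0·+1^1·+1^0 = +1.
(a,b)_17: α=-2, u≡7; β=0, v≡4 (mod 17); (7|17)=-1, (4|17)=+1; sign (−1)^0·-1^0·+1^-2 = +1.
(a,b)_2: α=10, β=-7; u≡3, v≡3 (mod 8); ε(u)ε(v)=1·1, αω(v)=10·1, βω(u)=-7·1; sum ≡ 0  ⇒  +1.
(a,b)_7: α=0, u≡1; β=1, v≡1 (mod 7); (1|7)=+1, (1|7)=+1; sign (−1)^0·+1^1·+1^0 = +1.
(a,b)_5: α=0, u≡2; β=1, v≡1 (mod 5); (2|5)=-1, (1|5)=+1; sign (−1)^0·-1^1·+1^0 = -1.
(a,b)_43: α=1, u≡7; β=0, v≡37 (mod 43); (7|43)=-1, (37|43)=-1; sign (−1)^0·-1^0·-1^1 = -1.
(a,b)_29: α=0, u≡16; β=1, v≡23 (mod 29); (16|29)=+1, (23|29)=+1; sign (−1)^0·+1^1·+1^0 = +1.
Ram(-1333, -22330) = {5, 31, 43, ∞}; no ℚ_5-point on the conic.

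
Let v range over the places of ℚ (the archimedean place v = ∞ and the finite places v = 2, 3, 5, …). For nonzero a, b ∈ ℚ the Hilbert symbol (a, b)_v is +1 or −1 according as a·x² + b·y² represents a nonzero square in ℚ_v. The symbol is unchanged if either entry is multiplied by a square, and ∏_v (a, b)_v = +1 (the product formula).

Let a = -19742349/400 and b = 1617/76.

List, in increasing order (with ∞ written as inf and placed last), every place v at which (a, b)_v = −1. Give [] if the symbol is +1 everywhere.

(a, b) ≡ (-14421, 627) mod (ℚ^×)²; places V = {2, 3, 5, 7, 11, 19, 23, 37, ∞}.
(a,b)_2: α=-4, β=-2; u≡3, v≡3 (mod 8); ε(u)ε(v)=1·1, αω(v)=-4·1, βω(u)=-2·1; sum ≡ 1  ⇒  -1.
(a,b)_11: α=1, u≡3; β=1, v≡7 (mod 11); (3|11)=+1, (7|11)=-1; sign (−1)^1·+1^1·-1^1 = +1.
(a,b)_19: α=1, u≡1; β=-1, v≡10 (mod 19); (1|19)=+1, (10|19)=-1; sign (−1)^1·+1^-1·-1^1 = +1.
(a,b)_23: α=1, u≡15; β=0, v≡1 (mod 23); (15|23)=-1, (1|23)=+1; sign (−1)^0·-1^0·+1^1 = +1.
(a,b)_∞: sgn(-14421)=−, sgn(627)=+, so +1.
(a,b)_3: α=1, u≡2; β=1, v≡2 (mod 3); (2|3)=-1, (2|3)=-1; sign (−1)^1·-1^1·-1^1 = -1.
(a,b)_37: α=2, u≡4; β=0, v≡13 (mod 37); (4|37)=+1, (13|37)=-1; sign (−1)^0·+1^0·-1^2 = +1.
(a,b)_7: α=0, u≡3; β=2, v≡2 (mod 7); (3|7)=-1, (2|7)=+1; sign (−1)^0·-1^2·+1^0 = +1.
(a,b)_5: α=-2, u≡1; β=0, v≡2 (mod 5); (1|5)=+1, (2|5)=-1; sign (−1)^0·+1^0·-1^-2 = +1.
(-14421, 627 / ℚ) ramifies at {2, 3}: a division algebra.

[2, 3]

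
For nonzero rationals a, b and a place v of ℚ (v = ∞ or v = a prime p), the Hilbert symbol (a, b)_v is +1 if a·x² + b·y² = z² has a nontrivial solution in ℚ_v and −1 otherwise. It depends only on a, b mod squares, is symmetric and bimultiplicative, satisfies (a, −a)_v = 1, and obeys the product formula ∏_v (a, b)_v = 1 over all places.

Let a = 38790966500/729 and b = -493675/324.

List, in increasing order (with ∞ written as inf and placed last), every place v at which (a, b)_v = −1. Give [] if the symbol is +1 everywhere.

[5, 43]

(a, b) ≡ (3205865, -403) mod (ℚ^×)²; places V = {2, 3, 5, 7, 11, 13, 31, 37, 43, ∞}.
(a,b)_37: α=1, u≡21; β=0, v≡27 (mod 37); (21|37)=+1, (27|37)=+1; sign (−1)^0·+1^0·+1^1 = +1.
(a,b)_13: α=1, u≡2; β=1, v≡2 (mod 13); (2|13)=-1, (2|13)=-1; sign (−1)^0·-1^1·-1^1 = +1.
(a,b)_43: α=1, u≡38; β=0, v≡34 (mod 43); (38|43)=+1, (34|43)=-1; sign (−1)^0·+1^0·-1^1 = -1.
(a,b)_2: α=2, β=-2; u≡1, v≡5 (mod 8); ε(u)ε(v)=0·0, αω(v)=2·1, βω(u)=-2·0; sum ≡ 0  ⇒  +1.
(a,b)_∞: sgn(3205865)=+, sgn(-403)=−, so +1.
(a,b)_5: α=3, u≡3; β=2, v≡2 (mod 5); (3|5)=-1, (2|5)=-1; sign (−1)^0·-1^2·-1^3 = -1.
(a,b)_3: α=-6, u≡2; β=-4, v≡2 (mod 3); (2|3)=-1, (2|3)=-1; sign (−1)^0·-1^-4·-1^-6 = +1.
(a,b)_31: α=1, u≡11; β=1, v≡25 (mod 31); (11|31)=-1, (25|31)=+1; sign (−1)^1·-1^1·+1^1 = +1.
(a,b)_11: α=2, u≡1; β=0, v≡1 (mod 11); (1|11)=+1, (1|11)=+1; sign (−1)^0·+1^0·+1^2 = +1.
(a,b)_7: α=0, u≡6; β=2, v≡6 (mod 7); (6|7)=-1, (6|7)=-1; sign (−1)^0·-1^2·-1^0 = +1.
|Ram(3205865, -403)| = 2, even; anisotropic at {5, 43}.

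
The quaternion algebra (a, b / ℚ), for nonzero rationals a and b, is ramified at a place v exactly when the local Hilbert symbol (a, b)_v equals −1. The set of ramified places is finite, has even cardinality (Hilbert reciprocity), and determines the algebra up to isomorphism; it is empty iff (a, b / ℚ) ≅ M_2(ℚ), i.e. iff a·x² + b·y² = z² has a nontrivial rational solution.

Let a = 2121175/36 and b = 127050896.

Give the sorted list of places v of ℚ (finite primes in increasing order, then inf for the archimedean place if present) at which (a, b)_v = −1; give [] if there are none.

[37, 43]

(a, b) ≡ (84847, 7940681) mod (ℚ^×)²; places V = {2, 3, 5, 7, 17, 23, 31, 37, 43, ∞}.
(a,b)_37: α=0, u≡35; β=1, v≡23 (mod 37); (35|37)=-1, (23|37)=-1; sign (−1)^0·-1^1·-1^0 = -1.
(a,b)_23: α=1, u≡12; β=1, v≡19 (mod 23); (12|23)=+1, (19|23)=-1; sign (−1)^1·+1^1·-1^1 = +1.
(a,b)_5: α=2, u≡2; β=0, v≡1 (mod 5); (2|5)=-1, (1|5)=+1; sign (−1)^0·-1^0·+1^2 = +1.
(a,b)_∞: sgn(84847)=+, sgn(7940681)=+, so +1.
(a,b)_7: α=1, u≡2; β=1, v≡3 (mod 7); (2|7)=+1, (3|7)=-1; sign (−1)^1·+1^1·-1^1 = +1.
(a,b)_17: α=1, u≡6; β=0, v≡2 (mod 17); (6|17)=-1, (2|17)=+1; sign (−1)^0·-1^0·+1^1 = +1.
(a,b)_3: α=-2, u≡1; β=0, v≡2 (mod 3); (1|3)=+1, (2|3)=-1; sign (−1)^0·+1^0·-1^-2 = +1.
(a,b)_43: α=0, u≡39; β=1, v≡13 (mod 43); (39|43)=-1, (13|43)=+1; sign (−1)^0·-1^1·+1^0 = -1.
(a,b)_2: α=-2, β=4; u≡7, v≡1 (mod 8); ε(u)ε(v)=1·0, αω(v)=-2·0, βω(u)=4·0; sum ≡ 0  ⇒  +1.
(a,b)_31: α=1, u≡14; β=1, v≡30 (mod 31); (14|31)=+1, (30|31)=-1; sign (−1)^1·+1^1·-1^1 = +1.
(84847, 7940681 / ℚ) ramifies at {37, 43}: a division algebra.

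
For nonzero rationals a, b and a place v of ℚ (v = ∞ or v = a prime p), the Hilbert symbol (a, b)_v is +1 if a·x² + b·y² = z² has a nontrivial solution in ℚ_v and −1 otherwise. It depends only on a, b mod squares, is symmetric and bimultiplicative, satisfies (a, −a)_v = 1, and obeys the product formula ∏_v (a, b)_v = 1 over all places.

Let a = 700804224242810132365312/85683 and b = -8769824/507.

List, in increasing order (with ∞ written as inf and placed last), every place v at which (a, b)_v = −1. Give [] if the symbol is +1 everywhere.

(a, b) ≡ (26695389, -33558) mod (ℚ^×)²; places V = {2, 3, 7, 13, 17, 37, 43, 47, ∞}.
(a,b)_13: α=-4, u≡5; β=-2, v≡5 (mod 13); (5|13)=-1, (5|13)=-1; sign (−1)^0·-1^-2·-1^-4 = +1.
(a,b)_3: α=-1, u≡1; β=-1, v≡1 (mod 3); (1|3)=+1, (1|3)=+1; sign (−1)^1·+1^-1·+1^-1 = -1.
(a,b)_37: α=1, u≡27; β=0, v≡11 (mod 37); (27|37)=+1, (11|37)=+1; sign (−1)^0·+1^0·+1^1 = +1.
(a,b)_17: α=3, u≡10; β=1, v≡8 (mod 17); (10|17)=-1, (8|17)=+1; sign (−1)^0·-1^1·+1^3 = -1.
(a,b)_7: α=7, u≡5; β=3, v≡1 (mod 7); (5|7)=-1, (1|7)=+1; sign (−1)^1·-1^3·+1^7 = +1.
(a,b)_2: α=20, β=5; u≡5, v≡5 (mod 8); ε(u)ε(v)=0·0, αω(v)=20·1, βω(u)=5·1; sum ≡ 1  ⇒  -1.
(a,b)_43: α=1, u≡22; β=0, v≡21 (mod 43); (22|43)=-1, (21|43)=+1; sign (−1)^0·-1^0·+1^1 = +1.
(a,b)_∞: sgn(26695389)=+, sgn(-33558)=−, so +1.
(a,b)_47: α=3, u≡22; β=1, v≡19 (mod 47); (22|47)=-1, (19|47)=-1; sign (−1)^1·-1^1·-1^3 = -1.
|Ram(26695389, -33558)| = 4, even; anisotropic at {2, 3, 17, 47}.

[2, 3, 17, 47]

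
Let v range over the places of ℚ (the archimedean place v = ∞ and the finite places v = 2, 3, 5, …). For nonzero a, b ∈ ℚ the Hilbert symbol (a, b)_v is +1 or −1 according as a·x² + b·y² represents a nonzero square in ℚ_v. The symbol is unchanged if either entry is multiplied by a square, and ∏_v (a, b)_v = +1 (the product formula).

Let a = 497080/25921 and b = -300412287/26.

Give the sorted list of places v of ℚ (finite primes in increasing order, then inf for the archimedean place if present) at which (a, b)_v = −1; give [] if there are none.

[2, 5, 17, 37]

(a, b) ≡ (430, -49062) mod (ℚ^×)²; places V = {2, 3, 5, 7, 13, 17, 19, 23, 37, 43, ∞}.
(a,b)_23: α=-2, u≡9; β=0, v≡17 (mod 23); (9|23)=+1, (17|23)=-1; sign (−1)^0·+1^0·-1^-2 = +1.
(a,b)_2: α=3, β=-1; u≡7, v≡5 (mod 8); ε(u)ε(v)=1·0, αω(v)=3·1, βω(u)=-1·0; sum ≡ 1  ⇒  -1.
(a,b)_43: α=1, u≡17; β=0, v≡31 (mod 43); (17|43)=+1, (31|43)=+1; sign (−1)^0·+1^0·+1^1 = +1.
(a,b)_19: α=0, u≡8; β=2, v≡2 (mod 19); (8|19)=-1, (2|19)=-1; sign (−1)^0·-1^2·-1^0 = +1.
(a,b)_3: α=0, u≡1; β=3, v≡2 (mod 3); (1|3)=+1, (2|3)=-1; sign (−1)^0·+1^3·-1^0 = +1.
(a,b)_7: α=-2, u≡6; β=2, v≡2 (mod 7); (6|7)=-1, (2|7)=+1; sign (−1)^0·-1^2·+1^-2 = +1.
(a,b)_5: α=1, u≡1; β=0, v≡3 (mod 5); (1|5)=+1, (3|5)=-1; sign (−1)^0·+1^0·-1^1 = -1.
(a,b)_13: α=0, u≡1; β=-1, v≡10 (mod 13); (1|13)=+1, (10|13)=+1; sign (−1)^0·+1^-1·+1^0 = +1.
(a,b)_17: α=2, u≡12; β=1, v≡4 (mod 17); (12|17)=-1, (4|17)=+1; sign (−1)^0·-1^1·+1^2 = -1.
(a,b)_37: α=0, u≡31; β=1, v≡31 (mod 37); (31|37)=-1, (31|37)=-1; sign (−1)^0·-1^1·-1^0 = -1.
(a,b)_∞: sgn(430)=+, sgn(-49062)=−, so +1.
Ram(430, -49062) = {2, 5, 17, 37}; no ℚ_2-point on the conic.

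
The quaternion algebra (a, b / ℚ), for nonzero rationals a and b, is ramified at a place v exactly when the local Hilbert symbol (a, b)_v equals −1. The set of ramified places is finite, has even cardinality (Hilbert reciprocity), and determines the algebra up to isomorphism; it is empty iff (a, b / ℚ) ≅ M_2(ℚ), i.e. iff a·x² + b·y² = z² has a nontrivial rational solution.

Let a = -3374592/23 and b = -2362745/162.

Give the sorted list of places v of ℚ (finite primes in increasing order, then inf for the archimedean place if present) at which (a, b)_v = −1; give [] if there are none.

(a, b) ≡ (-1794, -13090) mod (ℚ^×)²; places V = {2, 3, 5, 7, 11, 13, 17, 19, 23, ∞}.
(a,b)_11: α=0, u≡10; β=1, v≡3 (mod 11); (10|11)=-1, (3|11)=+1; sign (−1)^0·-1^1·+1^0 = -1.
(a,b)_5: α=0, u≡1; β=1, v≡3 (mod 5); (1|5)=+1, (3|5)=-1; sign (−1)^0·+1^1·-1^0 = +1.
(a,b)_∞: sgn(-1794)=−, sgn(-13090)=−, so -1.
(a,b)_17: α=0, u≡13; β=1, v≡14 (mod 17); (13|17)=+1, (14|17)=-1; sign (−1)^0·+1^1·-1^0 = +1.
(a,b)_3: α=1, u≡2; β=-4, v≡2 (mod 3); (2|3)=-1, (2|3)=-1; sign (−1)^0·-1^-4·-1^1 = -1.
(a,b)_19: α=0, u≡9; β=2, v≡1 (mod 19); (9|19)=+1, (1|19)=+1; sign (−1)^0·+1^2·+1^0 = +1.
(a,b)_13: α=3, u≡5; β=0, v≡3 (mod 13); (5|13)=-1, (3|13)=+1; sign (−1)^0·-1^0·+1^3 = +1.
(a,b)_23: α=-1, u≡14; β=0, v≡22 (mod 23); (14|23)=-1, (22|23)=-1; sign (−1)^0·-1^0·-1^-1 = -1.
(a,b)_7: α=0, u≡5; β=1, v≡5 (mod 7); (5|7)=-1, (5|7)=-1; sign (−1)^0·-1^1·-1^0 = -1.
(a,b)_2: α=9, β=-1; u≡7, v≡7 (mod 8); ε(u)ε(v)=1·1, αω(v)=9·0, βω(u)=-1·0; sum ≡ 1  ⇒  -1.
(-1794, -13090 / ℚ) ramifies at {2, 3, 7, 11, 23, ∞}: a division algebra.

[2, 3, 7, 11, 23, inf]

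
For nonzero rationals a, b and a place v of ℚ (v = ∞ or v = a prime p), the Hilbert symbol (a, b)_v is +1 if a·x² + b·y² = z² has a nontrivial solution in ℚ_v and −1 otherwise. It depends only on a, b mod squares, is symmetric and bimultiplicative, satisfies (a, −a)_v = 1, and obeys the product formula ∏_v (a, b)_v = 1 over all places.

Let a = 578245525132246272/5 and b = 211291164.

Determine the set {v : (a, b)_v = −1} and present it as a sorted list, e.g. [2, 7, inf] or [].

(a, b) ≡ (1785, 5869199) mod (ℚ^×)²; places V = {2, 3, 5, 7, 17, 31, 37, 43, ∞}.
(a,b)_2: α=8, β=2; u≡1, v≡7 (mod 8); ε(u)ε(v)=0·1, αω(v)=8·0, βω(u)=2·0; sum ≡ 0  ⇒  +1.
(a,b)_31: α=2, u≡8; β=1, v≡29 (mod 31); (8|31)=+1, (29|31)=-1; sign (−1)^0·+1^1·-1^2 = +1.
(a,b)_7: α=1, u≡5; β=1, v≡4 (mod 7); (5|7)=-1, (4|7)=+1; sign (−1)^1·-1^1·+1^1 = +1.
(a,b)_3: α=3, u≡1; β=2, v≡2 (mod 3); (1|3)=+1, (2|3)=-1; sign (−1)^0·+1^2·-1^3 = -1.
(a,b)_17: α=3, u≡3; β=1, v≡5 (mod 17); (3|17)=-1, (5|17)=-1; sign (−1)^0·-1^1·-1^3 = +1.
(a,b)_∞: sgn(1785)=+, sgn(5869199)=+, so +1.
(a,b)_37: α=2, u≡34; β=1, v≡29 (mod 37); (34|37)=+1, (29|37)=-1; sign (−1)^0·+1^1·-1^2 = +1.
(a,b)_43: α=2, u≡28; β=1, v≡9 (mod 43); (28|43)=-1, (9|43)=+1; sign (−1)^0·-1^1·+1^2 = -1.
(a,b)_5: α=-1, u≡2; β=0, v≡4 (mod 5); (2|5)=-1, (4|5)=+1; sign (−1)^0·-1^0·+1^-1 = +1.
|Ram(1785, 5869199)| = 2, even; anisotropic at {3, 43}.

[3, 43]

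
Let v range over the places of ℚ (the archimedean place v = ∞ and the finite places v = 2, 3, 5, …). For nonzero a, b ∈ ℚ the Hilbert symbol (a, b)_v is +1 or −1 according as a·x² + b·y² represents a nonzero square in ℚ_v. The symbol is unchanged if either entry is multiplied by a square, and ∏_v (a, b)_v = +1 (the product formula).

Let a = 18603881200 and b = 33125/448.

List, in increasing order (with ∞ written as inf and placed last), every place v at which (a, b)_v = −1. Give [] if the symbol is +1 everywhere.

[2, 31, 43, 53]

Mod squares: a ≡ 46509703, b ≡ 371. Check v ∈ {∞, 2, 5, 7, 23, 31, 37, 41, 43, 53}.
v=53: a=53^0·(≡22), b=53^1·(≡15) mod 53; (22|53)=-1, (15|53)=+1; (−1)^{0·1·26}·(-1)^1·(+1)^0 = -1.
v=23: a=23^1·(≡9), b=23^0·(≡13) mod 23; (9|23)=+1, (13|23)=+1; (−1)^{1·0·11}·(+1)^0·(+1)^1 = +1.
v=5: a=5^2·(≡3), b=5^4·(≡1) mod 5; (3|5)=-1, (1|5)=+1; (−1)^{2·4·2}·(-1)^4·(+1)^2 = +1.
v=∞: 46509703 > 0 and 371 > 0  ⇒  (a,b)_∞ = +1.
v=37: a=37^1·(≡22), b=37^0·(≡21) mod 37; (22|37)=-1, (21|37)=+1; (−1)^{1·0·18}·(-1)^0·(+1)^1 = +1.
v=2: v_2(a)=4, v_2(b)=-6; units ≡ 7, 3 (mod 8); ε·ε+αω+βω = 1·1+4·1+-6·0 ≡ 1  ⇒  (a,b)_2 = -1.
v=41: a=41^1·(≡9), b=41^0·(≡1) mod 41; (9|41)=+1, (1|41)=+1; (−1)^{1·0·20}·(+1)^0·(+1)^1 = +1.
v=43: a=43^1·(≡30), b=43^0·(≡8) mod 43; (30|43)=-1, (8|43)=-1; (−1)^{1·0·21}·(-1)^0·(-1)^1 = -1.
v=7: a=7^0·(≡2), b=7^-1·(≡1) mod 7; (2|7)=+1, (1|7)=+1; (−1)^{0·-1·3}·(+1)^-1·(+1)^0 = +1.
v=31: a=31^1·(≡13), b=31^0·(≡30) mod 31; (13|31)=-1, (30|31)=-1; (−1)^{1·0·15}·(-1)^0·(-1)^1 = -1.
Ram(46509703, 371) = {2, 31, 43, 53}; no ℚ_2-point on the conic.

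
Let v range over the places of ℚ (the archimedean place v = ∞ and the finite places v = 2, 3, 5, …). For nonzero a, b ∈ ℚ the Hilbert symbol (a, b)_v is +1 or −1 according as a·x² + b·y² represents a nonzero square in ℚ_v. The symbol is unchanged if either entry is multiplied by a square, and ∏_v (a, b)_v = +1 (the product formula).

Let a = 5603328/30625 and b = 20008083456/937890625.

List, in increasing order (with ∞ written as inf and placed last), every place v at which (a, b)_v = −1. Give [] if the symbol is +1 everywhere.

[2, 3]

(a, b) ≡ (38, 114) mod (ℚ^×)²; places V = {2, 3, 5, 7, 19, 23, ∞}.
(a,b)_∞: sgn(38)=+, sgn(114)=+, so +1.
(a,b)_19: α=1, u≡2; β=1, v≡4 (mod 19); (2|19)=-1, (4|19)=+1; sign (−1)^1·-1^1·+1^1 = +1.
(a,b)_2: α=15, β=13; u≡3, v≡1 (mod 8); ε(u)ε(v)=1·0, αω(v)=15·0, βω(u)=13·1; sum ≡ 1  ⇒  -1.
(a,b)_7: α=-2, u≡5; β=-4, v≡1 (mod 7); (5|7)=-1, (1|7)=+1; sign (−1)^0·-1^-4·+1^-2 = +1.
(a,b)_5: α=-4, u≡2; β=-8, v≡1 (mod 5); (2|5)=-1, (1|5)=+1; sign (−1)^0·-1^-8·+1^-4 = +1.
(a,b)_23: α=0, u≡21; β=2, v≡19 (mod 23); (21|23)=-1, (19|23)=-1; sign (−1)^0·-1^2·-1^0 = +1.
(a,b)_3: α=2, u≡2; β=5, v≡2 (mod 3); (2|3)=-1, (2|3)=-1; sign (−1)^0·-1^5·-1^2 = -1.
|Ram(38, 114)| = 2, even; anisotropic at {2, 3}.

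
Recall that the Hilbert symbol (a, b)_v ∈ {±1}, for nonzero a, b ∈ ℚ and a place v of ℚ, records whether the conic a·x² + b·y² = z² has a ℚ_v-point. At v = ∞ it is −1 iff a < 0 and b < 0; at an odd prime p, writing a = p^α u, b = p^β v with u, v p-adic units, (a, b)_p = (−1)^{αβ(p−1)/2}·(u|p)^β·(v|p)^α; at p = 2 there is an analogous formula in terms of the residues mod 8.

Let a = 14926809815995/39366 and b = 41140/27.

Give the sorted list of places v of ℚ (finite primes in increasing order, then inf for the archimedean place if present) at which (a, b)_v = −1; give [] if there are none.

[7, 17]

(a, b) ≡ (3570, 255) mod (ℚ^×)²; places V = {2, 3, 5, 7, 11, 17, ∞}.
(a,b)_3: α=-9, u≡2; β=-3, v≡1 (mod 3); (2|3)=-1, (1|3)=+1; sign (−1)^1·-1^-3·+1^-9 = +1.
(a,b)_2: α=-1, β=2; u≡1, v≡7 (mod 8); ε(u)ε(v)=0·1, αω(v)=-1·0, βω(u)=2·0; sum ≡ 0  ⇒  +1.
(a,b)_∞: sgn(3570)=+, sgn(255)=+, so +1.
(a,b)_11: α=6, u≡6; β=2, v≡2 (mod 11); (6|11)=-1, (2|11)=-1; sign (−1)^0·-1^2·-1^6 = +1.
(a,b)_7: α=3, u≡6; β=0, v≡6 (mod 7); (6|7)=-1, (6|7)=-1; sign (−1)^0·-1^0·-1^3 = -1.
(a,b)_17: α=3, u≡14; β=1, v≡4 (mod 17); (14|17)=-1, (4|17)=+1; sign (−1)^0·-1^1·+1^3 = -1.
(a,b)_5: α=1, u≡4; β=1, v≡4 (mod 5); (4|5)=+1, (4|5)=+1; sign (−1)^0·+1^1·+1^1 = +1.
(3570, 255 / ℚ) ramifies at {7, 17}: a division algebra.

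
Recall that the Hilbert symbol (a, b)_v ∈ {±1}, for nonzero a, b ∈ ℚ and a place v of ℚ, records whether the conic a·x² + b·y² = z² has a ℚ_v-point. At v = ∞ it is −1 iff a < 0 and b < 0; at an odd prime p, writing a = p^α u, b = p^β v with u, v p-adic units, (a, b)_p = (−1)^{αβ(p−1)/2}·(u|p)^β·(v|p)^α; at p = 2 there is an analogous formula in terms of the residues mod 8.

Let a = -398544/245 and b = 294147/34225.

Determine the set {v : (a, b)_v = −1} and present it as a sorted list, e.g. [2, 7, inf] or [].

Mod squares: a ≡ -345, b ≡ 667. Check v ∈ {∞, 2, 3, 5, 7, 19, 23, 29, 37}.
v=2: v_2(a)=4, v_2(b)=0; units ≡ 7, 3 (mod 8); ε·ε+αω+βω = 1·1+4·1+0·0 ≡ 1  ⇒  (a,b)_2 = -1.
v=37: a=37^0·(≡25), b=37^-2·(≡28) mod 37; (25|37)=+1, (28|37)=+1; (−1)^{0·-2·18}·(+1)^-2·(+1)^0 = +1.
v=29: a=29^0·(≡27), b=29^1·(≡16) mod 29; (27|29)=-1, (16|29)=+1; (−1)^{0·1·14}·(-1)^1·(+1)^0 = -1.
v=5: a=5^-1·(≡4), b=5^-2·(≡3) mod 5; (4|5)=+1, (3|5)=-1; (−1)^{-1·-2·2}·(+1)^-2·(-1)^-1 = -1.
v=23: a=23^1·(≡4), b=23^1·(≡1) mod 23; (4|23)=+1, (1|23)=+1; (−1)^{1·1·11}·(+1)^1·(+1)^1 = -1.
v=7: a=7^-2·(≡3), b=7^2·(≡2) mod 7; (3|7)=-1, (2|7)=+1; (−1)^{-2·2·3}·(-1)^2·(+1)^-2 = +1.
v=∞: -345 < 0 and 667 > 0  ⇒  (a,b)_∞ = +1.
v=3: a=3^1·(≡2), b=3^2·(≡1) mod 3; (2|3)=-1, (1|3)=+1; (−1)^{1·2·1}·(-1)^2·(+1)^1 = +1.
v=19: a=19^2·(≡1), b=19^0·(≡14) mod 19; (1|19)=+1, (14|19)=-1; (−1)^{2·0·9}·(+1)^0·(-1)^2 = +1.
Ram(-345, 667) = {2, 5, 23, 29}; no ℚ_2-point on the conic.

[2, 5, 23, 29]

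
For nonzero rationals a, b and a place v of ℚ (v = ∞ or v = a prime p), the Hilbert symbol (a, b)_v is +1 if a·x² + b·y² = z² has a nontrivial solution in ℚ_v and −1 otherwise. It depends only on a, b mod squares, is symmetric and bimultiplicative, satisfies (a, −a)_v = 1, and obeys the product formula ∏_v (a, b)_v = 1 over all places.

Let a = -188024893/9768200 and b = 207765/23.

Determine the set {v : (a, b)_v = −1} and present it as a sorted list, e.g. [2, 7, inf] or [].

[7, 23]

(a, b) ≡ (-266, 6555) mod (ℚ^×)²; places V = {2, 3, 5, 7, 13, 17, 19, 23, 29, 41, ∞}.
(a,b)_5: α=-2, u≡4; β=1, v≡1 (mod 5); (4|5)=+1, (1|5)=+1; sign (−1)^0·+1^1·+1^-2 = +1.
(a,b)_29: α=2, u≡24; β=0, v≡13 (mod 29); (24|29)=+1, (13|29)=+1; sign (−1)^0·+1^0·+1^2 = +1.
(a,b)_19: α=1, u≡17; β=1, v≡12 (mod 19); (17|19)=+1, (12|19)=-1; sign (−1)^1·+1^1·-1^1 = +1.
(a,b)_3: α=0, u≡1; β=7, v≡1 (mod 3); (1|3)=+1, (1|3)=+1; sign (−1)^0·+1^7·+1^0 = +1.
(a,b)_41: α=2, u≡37; β=0, v≡40 (mod 41); (37|41)=+1, (40|41)=+1; sign (−1)^0·+1^0·+1^2 = +1.
(a,b)_13: α=-2, u≡11; β=0, v≡9 (mod 13); (11|13)=-1, (9|13)=+1; sign (−1)^0·-1^0·+1^-2 = +1.
(a,b)_7: α=1, u≡2; β=0, v≡6 (mod 7); (2|7)=+1, (6|7)=-1; sign (−1)^0·+1^0·-1^1 = -1.
(a,b)_23: α=0, u≡22; β=-1, v≡6 (mod 23); (22|23)=-1, (6|23)=+1; sign (−1)^0·-1^-1·+1^0 = -1.
(a,b)_2: α=-3, β=0; u≡3, v≡3 (mod 8); ε(u)ε(v)=1·1, αω(v)=-3·1, βω(u)=0·1; sum ≡ 0  ⇒  +1.
(a,b)_∞: sgn(-266)=−, sgn(6555)=+, so +1.
(a,b)_17: α=-2, u≡5; β=0, v≡7 (mod 17); (5|17)=-1, (7|17)=-1; sign (−1)^0·-1^0·-1^-2 = +1.
(-266, 6555 / ℚ) ramifies at {7, 23}: a division algebra.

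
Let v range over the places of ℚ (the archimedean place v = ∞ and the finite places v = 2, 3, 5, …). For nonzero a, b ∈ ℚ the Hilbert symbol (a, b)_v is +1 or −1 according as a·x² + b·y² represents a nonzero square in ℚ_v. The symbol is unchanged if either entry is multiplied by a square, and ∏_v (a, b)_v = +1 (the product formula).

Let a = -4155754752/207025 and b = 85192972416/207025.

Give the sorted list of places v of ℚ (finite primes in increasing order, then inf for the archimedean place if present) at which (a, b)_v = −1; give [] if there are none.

[37, 41]

Mod squares: a ≡ -1073, b ≡ 87986. Check v ∈ {∞, 2, 3, 5, 7, 13, 29, 37, 41}.
v=∞: -1073 < 0 and 87986 > 0  ⇒  (a,b)_∞ = +1.
v=2: v_2(a)=8, v_2(b)=7; units ≡ 7, 1 (mod 8); ε·ε+αω+βω = 1·0+8·0+7·0 ≡ 0  ⇒  (a,b)_2 = +1.
v=3: a=3^2·(≡1), b=3^2·(≡2) mod 3; (1|3)=+1, (2|3)=-1; (−1)^{2·2·1}·(+1)^2·(-1)^2 = +1.
v=41: a=41^2·(≡17), b=41^3·(≡12) mod 41; (17|41)=-1, (12|41)=-1; (−1)^{2·3·20}·(-1)^3·(-1)^2 = -1.
v=37: a=37^1·(≡17), b=37^1·(≡3) mod 37; (17|37)=-1, (3|37)=+1; (−1)^{1·1·18}·(-1)^1·(+1)^1 = -1.
v=29: a=29^1·(≡2), b=29^1·(≡17) mod 29; (2|29)=-1, (17|29)=-1; (−1)^{1·1·14}·(-1)^1·(-1)^1 = +1.
v=7: a=7^-2·(≡3), b=7^-2·(≡5) mod 7; (3|7)=-1, (5|7)=-1; (−1)^{-2·-2·3}·(-1)^-2·(-1)^-2 = +1.
v=13: a=13^-2·(≡11), b=13^-2·(≡2) mod 13; (11|13)=-1, (2|13)=-1; (−1)^{-2·-2·6}·(-1)^-2·(-1)^-2 = +1.
v=5: a=5^-2·(≡3), b=5^-2·(≡1) mod 5; (3|5)=-1, (1|5)=+1; (−1)^{-2·-2·2}·(-1)^-2·(+1)^-2 = +1.
|Ram(-1073, 87986)| = 2, even; anisotropic at {37, 41}.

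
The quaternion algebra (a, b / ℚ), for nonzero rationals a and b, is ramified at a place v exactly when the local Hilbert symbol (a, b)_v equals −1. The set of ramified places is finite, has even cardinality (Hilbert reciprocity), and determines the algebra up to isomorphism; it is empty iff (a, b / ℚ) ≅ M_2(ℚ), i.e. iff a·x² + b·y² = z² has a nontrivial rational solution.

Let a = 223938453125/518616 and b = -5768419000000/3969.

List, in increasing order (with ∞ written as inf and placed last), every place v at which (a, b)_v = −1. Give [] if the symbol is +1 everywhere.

[2, 3, 19, 29]

Mod squares: a ≡ 174, b ≡ -19. Check v ∈ {∞, 2, 3, 5, 7, 19, 29, 37}.
v=7: a=7^-4·(≡5), b=7^-2·(≡2) mod 7; (5|7)=-1, (2|7)=+1; (−1)^{-4·-2·3}·(-1)^-2·(+1)^-4 = +1.
v=29: a=29^1·(≡6), b=29^2·(≡10) mod 29; (6|29)=+1, (10|29)=-1; (−1)^{1·2·14}·(+1)^2·(-1)^1 = -1.
v=37: a=37^2·(≡33), b=37^0·(≡14) mod 37; (33|37)=+1, (14|37)=-1; (−1)^{2·0·18}·(+1)^0·(-1)^2 = +1.
v=5: a=5^6·(≡1), b=5^6·(≡1) mod 5; (1|5)=+1, (1|5)=+1; (−1)^{6·6·2}·(+1)^6·(+1)^6 = +1.
v=2: v_2(a)=-3, v_2(b)=6; units ≡ 7, 5 (mod 8); ε·ε+αω+βω = 1·0+-3·1+6·0 ≡ 1  ⇒  (a,b)_2 = -1.
v=19: a=19^2·(≡15), b=19^3·(≡18) mod 19; (15|19)=-1, (18|19)=-1; (−1)^{2·3·9}·(-1)^3·(-1)^2 = -1.
v=3: a=3^-3·(≡1), b=3^-4·(≡2) mod 3; (1|3)=+1, (2|3)=-1; (−1)^{-3·-4·1}·(+1)^-4·(-1)^-3 = -1.
v=∞: 174 > 0 and -19 < 0  ⇒  (a,b)_∞ = +1.
(174, -19 / ℚ) ramifies at {2, 3, 19, 29}: a division algebra.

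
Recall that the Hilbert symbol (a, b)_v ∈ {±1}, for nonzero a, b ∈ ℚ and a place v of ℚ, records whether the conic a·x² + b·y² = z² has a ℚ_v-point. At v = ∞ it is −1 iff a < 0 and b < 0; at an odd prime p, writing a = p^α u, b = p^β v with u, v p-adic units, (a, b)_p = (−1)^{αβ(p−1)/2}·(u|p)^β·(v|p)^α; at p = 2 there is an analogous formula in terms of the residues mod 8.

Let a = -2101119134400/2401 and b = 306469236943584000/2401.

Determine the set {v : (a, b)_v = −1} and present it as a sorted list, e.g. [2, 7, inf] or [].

(a, b) ≡ (-10659, 1235) mod (ℚ^×)²; places V = {2, 3, 5, 7, 11, 13, 17, 19, ∞}.
(a,b)_19: α=1, u≡4; β=1, v≡12 (mod 19); (4|19)=+1, (12|19)=-1; sign (−1)^1·+1^1·-1^1 = +1.
(a,b)_11: α=1, u≡2; β=2, v≡1 (mod 11); (2|11)=-1, (1|11)=+1; sign (−1)^0·-1^2·+1^1 = +1.
(a,b)_3: α=7, u≡2; β=8, v≡2 (mod 3); (2|3)=-1, (2|3)=-1; sign (−1)^0·-1^8·-1^7 = -1.
(a,b)_13: α=2, u≡3; β=3, v≡10 (mod 13); (3|13)=+1, (10|13)=+1; sign (−1)^0·+1^3·+1^2 = +1.
(a,b)_∞: sgn(-10659)=−, sgn(1235)=+, so +1.
(a,b)_17: α=1, u≡2; β=2, v≡10 (mod 17); (2|17)=+1, (10|17)=-1; sign (−1)^0·+1^2·-1^1 = -1.
(a,b)_7: α=-4, u≡1; β=-4, v≡6 (mod 7); (1|7)=+1, (6|7)=-1; sign (−1)^0·+1^-4·-1^-4 = +1.
(a,b)_2: α=6, β=8; u≡5, v≡3 (mod 8); ε(u)ε(v)=0·1, αω(v)=6·1, βω(u)=8·1; sum ≡ 0  ⇒  +1.
(a,b)_5: α=2, u≡4; β=3, v≡2 (mod 5); (4|5)=+1, (2|5)=-1; sign (−1)^0·+1^3·-1^2 = +1.
(-10659, 1235 / ℚ) ramifies at {3, 17}: a division algebra.

[3, 17]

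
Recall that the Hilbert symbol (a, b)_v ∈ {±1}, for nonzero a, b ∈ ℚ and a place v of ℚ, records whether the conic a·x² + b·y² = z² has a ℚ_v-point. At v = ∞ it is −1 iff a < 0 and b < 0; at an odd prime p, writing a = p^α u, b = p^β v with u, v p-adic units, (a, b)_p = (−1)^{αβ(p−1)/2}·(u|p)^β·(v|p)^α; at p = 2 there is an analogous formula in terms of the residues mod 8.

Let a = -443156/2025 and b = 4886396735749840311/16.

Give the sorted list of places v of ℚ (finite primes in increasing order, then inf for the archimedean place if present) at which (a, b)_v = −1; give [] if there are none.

Mod squares: a ≡ -2261, b ≡ 8151. Check v ∈ {∞, 2, 3, 5, 7, 11, 13, 17, 19}.
v=∞: -2261 < 0 and 8151 > 0  ⇒  (a,b)_∞ = +1.
v=11: a=11^0·(≡1), b=11^1·(≡5) mod 11; (1|11)=+1, (5|11)=+1; (−1)^{0·1·5}·(+1)^1·(+1)^0 = +1.
v=17: a=17^1·(≡5), b=17^4·(≡16) mod 17; (5|17)=-1, (16|17)=+1; (−1)^{1·4·8}·(-1)^4·(+1)^1 = +1.
v=7: a=7^3·(≡5), b=7^6·(≡3) mod 7; (5|7)=-1, (3|7)=-1; (−1)^{3·6·3}·(-1)^6·(-1)^3 = -1.
v=2: v_2(a)=2, v_2(b)=-4; units ≡ 3, 7 (mod 8); ε·ε+αω+βω = 1·1+2·0+-4·1 ≡ 1  ⇒  (a,b)_2 = -1.
v=13: a=13^0·(≡4), b=13^3·(≡1) mod 13; (4|13)=+1, (1|13)=+1; (−1)^{0·3·6}·(+1)^3·(+1)^0 = +1.
v=5: a=5^-2·(≡4), b=5^0·(≡1) mod 5; (4|5)=+1, (1|5)=+1; (−1)^{-2·0·2}·(+1)^0·(+1)^-2 = +1.
v=3: a=3^-4·(≡1), b=3^1·(≡2) mod 3; (1|3)=+1, (2|3)=-1; (−1)^{-4·1·1}·(+1)^1·(-1)^-4 = +1.
v=19: a=19^1·(≡18), b=19^3·(≡16) mod 19; (18|19)=-1, (16|19)=+1; (−1)^{1·3·9}·(-1)^3·(+1)^1 = +1.
|Ram(-2261, 8151)| = 2, even; anisotropic at {2, 7}.

[2, 7]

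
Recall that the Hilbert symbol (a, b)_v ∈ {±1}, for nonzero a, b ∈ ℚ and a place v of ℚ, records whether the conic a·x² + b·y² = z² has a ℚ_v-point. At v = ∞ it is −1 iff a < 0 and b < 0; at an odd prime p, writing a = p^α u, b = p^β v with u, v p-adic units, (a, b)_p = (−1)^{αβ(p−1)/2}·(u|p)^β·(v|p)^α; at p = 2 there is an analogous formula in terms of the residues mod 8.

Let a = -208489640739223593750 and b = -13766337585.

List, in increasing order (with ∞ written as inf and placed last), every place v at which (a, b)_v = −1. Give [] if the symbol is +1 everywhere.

[7, inf]

Mod squares: a ≡ -2310, b ≡ -65. Check v ∈ {∞, 2, 3, 5, 7, 11, 13}.
v=∞: -2310 < 0 and -65 < 0  ⇒  (a,b)_∞ = -1.
v=3: a=3^1·(≡1), b=3^6·(≡1) mod 3; (1|3)=+1, (1|3)=+1; (−1)^{1·6·1}·(+1)^6·(+1)^1 = +1.
v=5: a=5^7·(≡3), b=5^1·(≡3) mod 5; (3|5)=-1, (3|5)=-1; (−1)^{7·1·2}·(-1)^1·(-1)^7 = +1.
v=13: a=13^2·(≡1), b=13^1·(≡2) mod 13; (1|13)=+1, (2|13)=-1; (−1)^{2·1·6}·(+1)^1·(-1)^2 = +1.
v=2: v_2(a)=1, v_2(b)=0; units ≡ 5, 7 (mod 8); ε·ε+αω+βω = 0·1+1·0+0·1 ≡ 0  ⇒  (a,b)_2 = +1.
v=7: a=7^11·(≡5), b=7^4·(≡3) mod 7; (5|7)=-1, (3|7)=-1; (−1)^{11·4·3}·(-1)^4·(-1)^11 = -1.
v=11: a=11^3·(≡2), b=11^2·(≡9) mod 11; (2|11)=-1, (9|11)=+1; (−1)^{3·2·5}·(-1)^2·(+1)^3 = +1.
|Ram(-2310, -65)| = 2, even; anisotropic at {7, ∞}.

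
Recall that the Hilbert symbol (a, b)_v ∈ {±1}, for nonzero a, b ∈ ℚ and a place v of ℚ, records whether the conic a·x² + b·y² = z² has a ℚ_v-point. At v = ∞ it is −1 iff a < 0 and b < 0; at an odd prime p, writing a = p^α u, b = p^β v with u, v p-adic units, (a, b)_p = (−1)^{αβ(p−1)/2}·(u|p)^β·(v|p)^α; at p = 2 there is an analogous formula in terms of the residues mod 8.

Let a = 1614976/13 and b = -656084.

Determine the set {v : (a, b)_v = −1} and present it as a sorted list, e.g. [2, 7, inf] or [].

Mod squares: a ≡ 328042, b ≡ -164021. Check v ∈ {∞, 2, 11, 13, 31, 37}.
v=∞: 328042 > 0 and -164021 < 0  ⇒  (a,b)_∞ = +1.
v=2: v_2(a)=7, v_2(b)=2; units ≡ 5, 3 (mod 8); ε·ε+αω+βω = 0·1+7·1+2·1 ≡ 1  ⇒  (a,b)_2 = -1.
v=31: a=31^1·(≡6), b=31^1·(≡9) mod 31; (6|31)=-1, (9|31)=+1; (−1)^{1·1·15}·(-1)^1·(+1)^1 = +1.
v=11: a=11^1·(≡5), b=11^1·(≡9) mod 11; (5|11)=+1, (9|11)=+1; (−1)^{1·1·5}·(+1)^1·(+1)^1 = -1.
v=37: a=37^1·(≡19), b=37^1·(≡28) mod 37; (19|37)=-1, (28|37)=+1; (−1)^{1·1·18}·(-1)^1·(+1)^1 = -1.
v=13: a=13^-1·(≡12), b=13^1·(≡11) mod 13; (12|13)=+1, (11|13)=-1; (−1)^{-1·1·6}·(+1)^1·(-1)^-1 = -1.
(328042, -164021 / ℚ) ramifies at {2, 11, 13, 37}: a division algebra.

[2, 11, 13, 37]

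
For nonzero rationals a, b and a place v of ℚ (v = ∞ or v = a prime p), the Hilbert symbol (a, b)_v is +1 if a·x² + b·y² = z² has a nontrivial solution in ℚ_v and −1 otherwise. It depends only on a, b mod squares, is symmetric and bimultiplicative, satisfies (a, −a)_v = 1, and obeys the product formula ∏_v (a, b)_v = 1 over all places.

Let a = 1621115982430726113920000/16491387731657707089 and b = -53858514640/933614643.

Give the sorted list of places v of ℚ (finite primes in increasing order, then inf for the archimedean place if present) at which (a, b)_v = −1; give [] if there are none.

[3, 5]

(a, b) ≡ (17, -255) mod (ℚ^×)²; places V = {2, 3, 5, 7, 13, 17, 19, 23, 29, 31, 59, ∞}.
(a,b)_5: α=4, u≡3; β=1, v≡4 (mod 5); (3|5)=-1, (4|5)=+1; sign (−1)^0·-1^1·+1^4 = -1.
(a,b)_17: α=3, u≡2; β=1, v≡4 (mod 17); (2|17)=+1, (4|17)=+1; sign (−1)^0·+1^1·+1^3 = +1.
(a,b)_23: α=0, u≡20; β=-2, v≡7 (mod 23); (20|23)=-1, (7|23)=-1; sign (−1)^0·-1^-2·-1^0 = +1.
(a,b)_3: α=-4, u≡2; β=-1, v≡2 (mod 3); (2|3)=-1, (2|3)=-1; sign (−1)^0·-1^-1·-1^-4 = -1.
(a,b)_13: α=-6, u≡1; β=-2, v≡7 (mod 13); (1|13)=+1, (7|13)=-1; sign (−1)^0·+1^-2·-1^-6 = +1.
(a,b)_∞: sgn(17)=+, sgn(-255)=−, so +1.
(a,b)_59: α=-6, u≡1; β=-2, v≡34 (mod 59); (1|59)=+1, (34|59)=-1; sign (−1)^0·+1^-2·-1^-6 = +1.
(a,b)_19: α=2, u≡5; β=0, v≡6 (mod 19); (5|19)=+1, (6|19)=+1; sign (−1)^0·+1^0·+1^2 = +1.
(a,b)_31: α=0, u≡12; β=2, v≡24 (mod 31); (12|31)=-1, (24|31)=-1; sign (−1)^0·-1^2·-1^0 = +1.
(a,b)_7: α=4, u≡3; β=2, v≡1 (mod 7); (3|7)=-1, (1|7)=+1; sign (−1)^0·-1^2·+1^4 = +1.
(a,b)_2: α=10, β=4; u≡1, v≡1 (mod 8); ε(u)ε(v)=0·0, αω(v)=10·0, βω(u)=4·0; sum ≡ 0  ⇒  +1.
(a,b)_29: α=6, u≡27; β=2, v≡6 (mod 29); (27|29)=-1, (6|29)=+1; sign (−1)^0·-1^2·+1^6 = +1.
(17, -255 / ℚ) ramifies at {3, 5}: a division algebra.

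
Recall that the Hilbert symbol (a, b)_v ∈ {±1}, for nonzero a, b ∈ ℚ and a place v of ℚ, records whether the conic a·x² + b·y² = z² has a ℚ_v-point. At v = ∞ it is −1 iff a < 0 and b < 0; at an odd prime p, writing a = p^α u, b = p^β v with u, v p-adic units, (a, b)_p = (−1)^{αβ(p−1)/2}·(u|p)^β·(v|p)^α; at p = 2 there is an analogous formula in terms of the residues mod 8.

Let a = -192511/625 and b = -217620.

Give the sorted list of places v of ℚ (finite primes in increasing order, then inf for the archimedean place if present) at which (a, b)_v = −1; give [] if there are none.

(a, b) ≡ (-1591, -6045) mod (ℚ^×)²; places V = {2, 3, 5, 11, 13, 31, 37, 43, ∞}.
(a,b)_37: α=1, u≡15; β=0, v≡14 (mod 37); (15|37)=-1, (14|37)=-1; sign (−1)^0·-1^0·-1^1 = -1.
(a,b)_∞: sgn(-1591)=−, sgn(-6045)=−, so -1.
(a,b)_31: α=0, u≡6; β=1, v≡17 (mod 31); (6|31)=-1, (17|31)=-1; sign (−1)^0·-1^1·-1^0 = -1.
(a,b)_11: α=2, u≡9; β=0, v≡4 (mod 11); (9|11)=+1, (4|11)=+1; sign (−1)^0·+1^0·+1^2 = +1.
(a,b)_2: α=0, β=2; u≡1, v≡3 (mod 8); ε(u)ε(v)=0·1, αω(v)=0·1, βω(u)=2·0; sum ≡ 0  ⇒  +1.
(a,b)_5: α=-4, u≡4; β=1, v≡1 (mod 5); (4|5)=+1, (1|5)=+1; sign (−1)^0·+1^1·+1^-4 = +1.
(a,b)_13: α=0, u≡6; β=1, v≡4 (mod 13); (6|13)=-1, (4|13)=+1; sign (−1)^0·-1^1·+1^0 = -1.
(a,b)_3: α=0, u≡2; β=3, v≡1 (mod 3); (2|3)=-1, (1|3)=+1; sign (−1)^0·-1^3·+1^0 = -1.
(a,b)_43: α=1, u≡11; β=0, v≡3 (mod 43); (11|43)=+1, (3|43)=-1; sign (−1)^0·+1^0·-1^1 = -1.
Ram(-1591, -6045) = {3, 13, 31, 37, 43, ∞}; no ℚ_3-point on the conic.

[3, 13, 31, 37, 43, inf]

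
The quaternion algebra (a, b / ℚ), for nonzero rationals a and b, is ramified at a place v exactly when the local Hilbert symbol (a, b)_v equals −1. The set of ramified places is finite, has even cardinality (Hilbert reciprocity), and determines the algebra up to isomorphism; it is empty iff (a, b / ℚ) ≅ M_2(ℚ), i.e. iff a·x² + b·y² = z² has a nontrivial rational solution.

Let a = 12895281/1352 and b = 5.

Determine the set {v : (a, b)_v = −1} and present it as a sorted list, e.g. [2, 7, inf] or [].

[2, 5]

Mod squares: a ≡ 2, b ≡ 5. Check v ∈ {∞, 2, 3, 5, 7, 13, 19}.
v=5: a=5^0·(≡3), b=5^1·(≡1) mod 5; (3|5)=-1, (1|5)=+1; (−1)^{0·1·2}·(-1)^1·(+1)^0 = -1.
v=19: a=19^2·(≡13), b=19^0·(≡5) mod 19; (13|19)=-1, (5|19)=+1; (−1)^{2·0·9}·(-1)^0·(+1)^2 = +1.
v=7: a=7^2·(≡4), b=7^0·(≡5) mod 7; (4|7)=+1, (5|7)=-1; (−1)^{2·0·3}·(+1)^0·(-1)^2 = +1.
v=2: v_2(a)=-3, v_2(b)=0; units ≡ 1, 5 (mod 8); ε·ε+αω+βω = 0·0+-3·1+0·0 ≡ 1  ⇒  (a,b)_2 = -1.
v=3: a=3^6·(≡2), b=3^0·(≡2) mod 3; (2|3)=-1, (2|3)=-1; (−1)^{6·0·1}·(-1)^0·(-1)^6 = +1.
v=∞: 2 > 0 and 5 > 0  ⇒  (a,b)_∞ = +1.
v=13: a=13^-2·(≡6), b=13^0·(≡5) mod 13; (6|13)=-1, (5|13)=-1; (−1)^{-2·0·6}·(-1)^0·(-1)^-2 = +1.
(2, 5 / ℚ) ramifies at {2, 5}: a division algebra.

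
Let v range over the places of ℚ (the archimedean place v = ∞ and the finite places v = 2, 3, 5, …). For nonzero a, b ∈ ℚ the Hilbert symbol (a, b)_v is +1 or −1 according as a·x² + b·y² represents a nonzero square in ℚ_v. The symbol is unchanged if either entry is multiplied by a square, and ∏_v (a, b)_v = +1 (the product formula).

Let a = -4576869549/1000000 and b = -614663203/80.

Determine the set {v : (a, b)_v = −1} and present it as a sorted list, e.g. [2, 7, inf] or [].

(a, b) ≡ (-21, -935) mod (ℚ^×)²; places V = {2, 3, 5, 7, 11, 17, 19, 37, ∞}.
(a,b)_∞: sgn(-21)=−, sgn(-935)=−, so -1.
(a,b)_5: α=-6, u≡4; β=-1, v≡2 (mod 5); (4|5)=+1, (2|5)=-1; sign (−1)^0·+1^-1·-1^-6 = +1.
(a,b)_11: α=0, u≡1; β=1, v≡3 (mod 11); (1|11)=+1, (3|11)=+1; sign (−1)^0·+1^1·+1^0 = +1.
(a,b)_7: α=3, u≡2; β=4, v≡5 (mod 7); (2|7)=+1, (5|7)=-1; sign (−1)^0·+1^4·-1^3 = -1.
(a,b)_17: α=0, u≡16; β=1, v≡1 (mod 17); (16|17)=+1, (1|17)=+1; sign (−1)^0·+1^1·+1^0 = +1.
(a,b)_2: α=-6, β=-4; u≡3, v≡1 (mod 8); ε(u)ε(v)=1·0, αω(v)=-6·0, βω(u)=-4·1; sum ≡ 0  ⇒  +1.
(a,b)_3: α=3, u≡2; β=0, v≡1 (mod 3); (2|3)=-1, (1|3)=+1; sign (−1)^0·-1^0·+1^3 = +1.
(a,b)_37: α=2, u≡25; β=2, v≡26 (mod 37); (25|37)=+1, (26|37)=+1; sign (−1)^0·+1^2·+1^2 = +1.
(a,b)_19: α=2, u≡1; β=0, v≡10 (mod 19); (1|19)=+1, (10|19)=-1; sign (−1)^0·+1^0·-1^2 = +1.
(-21, -935 / ℚ) ramifies at {7, ∞}: a division algebra.

[7, inf]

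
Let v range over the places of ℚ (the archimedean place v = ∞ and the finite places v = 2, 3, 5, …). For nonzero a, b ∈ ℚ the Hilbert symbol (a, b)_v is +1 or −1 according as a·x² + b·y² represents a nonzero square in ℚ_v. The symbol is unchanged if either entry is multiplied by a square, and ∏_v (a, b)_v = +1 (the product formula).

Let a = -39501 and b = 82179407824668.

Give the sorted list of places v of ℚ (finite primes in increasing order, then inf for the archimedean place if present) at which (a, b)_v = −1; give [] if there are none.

[2, 3, 7, 19]

(a, b) ≡ (-4389, 1463) mod (ℚ^×)²; places V = {2, 3, 7, 11, 19, ∞}.
(a,b)_2: α=0, β=2; u≡3, v≡7 (mod 8); ε(u)ε(v)=1·1, αω(v)=0·0, βω(u)=2·1; sum ≡ 1  ⇒  -1.
(a,b)_∞: sgn(-4389)=−, sgn(1463)=+, so +1.
(a,b)_3: α=3, u≡1; β=8, v≡2 (mod 3); (1|3)=+1, (2|3)=-1; sign (−1)^0·+1^8·-1^3 = -1.
(a,b)_7: α=1, u≡6; β=3, v≡6 (mod 7); (6|7)=-1, (6|7)=-1; sign (−1)^1·-1^3·-1^1 = -1.
(a,b)_19: α=1, u≡11; β=3, v≡5 (mod 19); (11|19)=+1, (5|19)=+1; sign (−1)^1·+1^3·+1^1 = -1.
(a,b)_11: α=1, u≡6; β=3, v≡9 (mod 11); (6|11)=-1, (9|11)=+1; sign (−1)^1·-1^3·+1^1 = +1.
Ram(-4389, 1463) = {2, 3, 7, 19}; no ℚ_2-point on the conic.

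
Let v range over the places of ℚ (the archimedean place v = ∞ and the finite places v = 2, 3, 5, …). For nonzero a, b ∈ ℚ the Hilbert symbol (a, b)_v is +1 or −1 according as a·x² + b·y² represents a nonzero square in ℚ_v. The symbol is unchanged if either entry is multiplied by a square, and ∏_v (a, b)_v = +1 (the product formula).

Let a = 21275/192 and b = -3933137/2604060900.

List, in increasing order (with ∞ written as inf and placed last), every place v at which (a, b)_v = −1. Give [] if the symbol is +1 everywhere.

(a, b) ≡ (2553, -17) mod (ℚ^×)²; places V = {2, 3, 5, 7, 13, 17, 23, 37, ∞}.
(a,b)_7: α=0, u≡3; β=-2, v≡1 (mod 7); (3|7)=-1, (1|7)=+1; sign (−1)^0·-1^-2·+1^0 = +1.
(a,b)_17: α=0, u≡5; β=1, v≡8 (mod 17); (5|17)=-1, (8|17)=+1; sign (−1)^0·-1^1·+1^0 = -1.
(a,b)_23: α=1, u≡15; β=0, v≡8 (mod 23); (15|23)=-1, (8|23)=+1; sign (−1)^0·-1^0·+1^1 = +1.
(a,b)_2: α=-6, β=-2; u≡1, v≡7 (mod 8); ε(u)ε(v)=0·1, αω(v)=-6·0, βω(u)=-2·0; sum ≡ 0  ⇒  +1.
(a,b)_3: α=-1, u≡2; β=-12, v≡1 (mod 3); (2|3)=-1, (1|3)=+1; sign (−1)^0·-1^-12·+1^-1 = +1.
(a,b)_∞: sgn(2553)=+, sgn(-17)=−, so +1.
(a,b)_13: α=0, u≡2; β=2, v≡3 (mod 13); (2|13)=-1, (3|13)=+1; sign (−1)^0·-1^2·+1^0 = +1.
(a,b)_5: α=2, u≡3; β=-2, v≡3 (mod 5); (3|5)=-1, (3|5)=-1; sign (−1)^0·-1^-2·-1^2 = +1.
(a,b)_37: α=1, u≡24; β=2, v≡35 (mod 37); (24|37)=-1, (35|37)=-1; sign (−1)^0·-1^2·-1^1 = -1.
Ram(2553, -17) = {17, 37}; no ℚ_17-point on the conic.

[17, 37]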